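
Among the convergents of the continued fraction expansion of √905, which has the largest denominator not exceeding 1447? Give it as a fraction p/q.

21690/721

√905 = [30; 12, 60, …] (period length 2).
Convergents:
  p_0/q_0 = 30/1
  p_1/q_1 = 361/12
  p_2/q_2 = 21690/721
  p_3/q_3 = 260641/8664
q_2 = 721 ≤ 1447 < 8664 = q_3, so the answer is 21690/721.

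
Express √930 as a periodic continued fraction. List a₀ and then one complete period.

[30; 2, 60]

a₀ = ⌊√930⌋ = 30.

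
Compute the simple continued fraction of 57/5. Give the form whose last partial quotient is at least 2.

[11; 2, 2]

57 = 11·5 + 2
5 = 2·2 + 1
2 = 2·1 + 0  (stop)
So 57/5 = [11; 2, 2].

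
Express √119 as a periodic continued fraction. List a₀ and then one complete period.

[10; 1, 9, 1, 20]

a₀ = ⌊√119⌋ = 10.
With m₀=0, d₀=1 and mₖ₊₁ = dₖaₖ − mₖ, dₖ₊₁ = (n − mₖ₊₁²)/dₖ, aₖ₊₁ = ⌊(a₀+mₖ₊₁)/dₖ₊₁⌋:
  k=1: m=10, d=19, a=1
  k=2: m=9, d=2, a=9
  k=3: m=9, d=19, a=1
  k=4: m=10, d=1, a=20
d=1 and a=2a₀=20 at k=4, so the next step gives (m, d) = (10, 19) again — its k=1 value — and the period has length 4.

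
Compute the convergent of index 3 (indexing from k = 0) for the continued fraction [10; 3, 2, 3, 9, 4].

247/24

Using pₖ = aₖpₖ₋₁ + pₖ₋₂, qₖ = aₖqₖ₋₁ + qₖ₋₂ (with p₋₁=1, p₋₂=0, q₋₁=0, q₋₂=1):
  k=0: a=10, p=10, q=1
  k=1: a=3, p=31, q=3
  k=2: a=2, p=72, q=7
  k=3: a=3, p=247, q=24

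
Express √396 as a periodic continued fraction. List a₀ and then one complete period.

a₀ = ⌊√396⌋ = 19.
With m₀=0, d₀=1 and mₖ₊₁ = dₖaₖ − mₖ, dₖ₊₁ = (n − mₖ₊₁²)/dₖ, aₖ₊₁ = ⌊(a₀+mₖ₊₁)/dₖ₊₁⌋:
  k=1: m=19, d=35, a=1
  k=2: m=16, d=4, a=8
  k=3: m=16, d=35, a=1
  k=4: m=19, d=1, a=38
d=1 and a=2a₀=38 at k=4, so the next step gives (m, d) = (19, 35) again — its k=1 value — and the period has length 4.

[19; 1, 8, 1, 38]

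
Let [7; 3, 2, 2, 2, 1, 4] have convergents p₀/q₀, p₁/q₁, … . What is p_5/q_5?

423/58

Using pₖ = aₖpₖ₋₁ + pₖ₋₂, qₖ = aₖqₖ₋₁ + qₖ₋₂ (with p₋₁=1, p₋₂=0, q₋₁=0, q₋₂=1):
  k=0: a=7, p=7, q=1
  k=1: a=3, p=22, q=3
  k=2: a=2, p=51, q=7
  k=3: a=2, p=124, q=17
  k=4: a=2, p=299, q=41
  k=5: a=1, p=423, q=58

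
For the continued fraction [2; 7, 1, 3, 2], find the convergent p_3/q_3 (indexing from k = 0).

Using pₖ = aₖpₖ₋₁ + pₖ₋₂, qₖ = aₖqₖ₋₁ + qₖ₋₂ (with p₋₁=1, p₋₂=0, q₋₁=0, q₋₂=1):
  k=0: a=2, p=2, q=1
  k=1: a=7, p=15, q=7
  k=2: a=1, p=17, q=8
  k=3: a=3, p=66, q=31

66/31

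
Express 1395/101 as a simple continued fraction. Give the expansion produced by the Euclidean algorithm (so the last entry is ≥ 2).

1395 = 13*101 + 82
101 = 1*82 + 19
82 = 4*19 + 6
19 = 3*6 + 1
6 = 6*1 + 0  (stop)
So 1395/101 = [13; 1, 4, 3, 6].

[13; 1, 4, 3, 6]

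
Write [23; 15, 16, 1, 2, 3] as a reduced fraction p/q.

58012/2515

Using pₖ = aₖpₖ₋₁ + pₖ₋₂ and qₖ = aₖqₖ₋₁ + qₖ₋₂:
  k=0: a=23, p=23, q=1
  k=1: a=15, p=346, q=15
  k=2: a=16, p=5559, q=241
  k=3: a=1, p=5905, q=256
  k=4: a=2, p=17369, q=753
  k=5: a=3, p=58012, q=2515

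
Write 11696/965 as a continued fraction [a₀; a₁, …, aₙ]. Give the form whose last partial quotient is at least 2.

11696 = 12·965 + 116
965 = 8·116 + 37
116 = 3·37 + 5
37 = 7·5 + 2
5 = 2·2 + 1
2 = 2·1 + 0  (stop)
So 11696/965 = [12; 8, 3, 7, 2, 2].

[12; 8, 3, 7, 2, 2]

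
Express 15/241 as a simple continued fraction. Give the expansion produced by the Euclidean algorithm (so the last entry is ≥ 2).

[0; 16, 15]

15 = 0*241 + 15
241 = 16*15 + 1
15 = 15*1 + 0  (stop)
So 15/241 = [0; 16, 15].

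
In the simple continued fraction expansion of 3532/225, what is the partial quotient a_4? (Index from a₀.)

3532 = 15·225 + 157   →  a_0 = 15
225 = 1·157 + 68   →  a_1 = 1
157 = 2·68 + 21   →  a_2 = 2
68 = 3·21 + 5   →  a_3 = 3
21 = 4·5 + 1   →  a_4 = 4

4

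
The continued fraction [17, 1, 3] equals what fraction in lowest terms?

71/4

Fold from the inside: start with 3/1.
  1 + 1/3 = 4/3
  17 + 3/4 = 71/4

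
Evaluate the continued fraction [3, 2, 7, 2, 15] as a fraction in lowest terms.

Fold from the inside: start with 15/1.
  2 + 1/15 = 31/15
  7 + 15/31 = 232/31
  2 + 31/232 = 495/232
  3 + 232/495 = 1717/495

1717/495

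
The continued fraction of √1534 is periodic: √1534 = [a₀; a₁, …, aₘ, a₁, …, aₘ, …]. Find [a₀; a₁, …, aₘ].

a₀ = ⌊√1534⌋ = 39.
With m₀=0, d₀=1 and mₖ₊₁ = dₖaₖ − mₖ, dₖ₊₁ = (n − mₖ₊₁²)/dₖ, aₖ₊₁ = ⌊(a₀+mₖ₊₁)/dₖ₊₁⌋:
  k=1: m=39, d=13, a=6
  k=2: m=39, d=1, a=78
d=1 and a=2a₀=78 at k=2, so the next step gives (m, d) = (39, 13) again — its k=1 value — and the period has length 2.

[39; 6, 78]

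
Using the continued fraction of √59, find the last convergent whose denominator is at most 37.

169/22

√59 = [7; 1, 2, 7, 2, 1, 14, …] (period length 6).
Convergents:
  p_0/q_0 = 7/1
  p_1/q_1 = 8/1
  p_2/q_2 = 23/3
  p_3/q_3 = 169/22
  p_4/q_4 = 361/47
q_3 = 22 ≤ 37 < 47 = q_4, so the answer is 169/22.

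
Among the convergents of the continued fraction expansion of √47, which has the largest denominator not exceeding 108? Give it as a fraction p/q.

√47 = [6; 1, 5, 1, 12, …] (period length 4).
Convergents:
  p_0/q_0 = 6/1
  p_1/q_1 = 7/1
  p_2/q_2 = 41/6
  p_3/q_3 = 48/7
  p_4/q_4 = 617/90
  p_5/q_5 = 665/97
  p_6/q_6 = 3942/575
q_5 = 97 ≤ 108 < 575 = q_6, so the answer is 665/97.

665/97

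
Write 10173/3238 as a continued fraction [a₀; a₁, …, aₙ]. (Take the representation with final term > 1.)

[3; 7, 18, 2, 1, 3, 2]

10173 = 3*3238 + 459
3238 = 7*459 + 25
459 = 18*25 + 9
25 = 2*9 + 7
9 = 1*7 + 2
7 = 3*2 + 1
2 = 2*1 + 0  (stop)
So 10173/3238 = [3; 7, 18, 2, 1, 3, 2].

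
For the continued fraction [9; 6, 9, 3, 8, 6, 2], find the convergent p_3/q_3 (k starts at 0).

Using pₖ = aₖpₖ₋₁ + pₖ₋₂, qₖ = aₖqₖ₋₁ + qₖ₋₂ (with p₋₁=1, p₋₂=0, q₋₁=0, q₋₂=1):
  k=0: a=9, p=9, q=1
  k=1: a=6, p=55, q=6
  k=2: a=9, p=504, q=55
  k=3: a=3, p=1567, q=171

1567/171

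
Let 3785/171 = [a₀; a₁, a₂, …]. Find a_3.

3

3785 = 22·171 + 23   →  a_0 = 22
171 = 7·23 + 10   →  a_1 = 7
23 = 2·10 + 3   →  a_2 = 2
10 = 3·3 + 1   →  a_3 = 3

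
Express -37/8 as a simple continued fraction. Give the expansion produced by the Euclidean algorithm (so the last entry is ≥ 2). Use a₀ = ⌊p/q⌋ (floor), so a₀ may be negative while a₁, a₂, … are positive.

-37 = -5*8 + 3
8 = 2*3 + 2
3 = 1*2 + 1
2 = 2*1 + 0  (stop)
So -37/8 = [-5; 2, 1, 2].

[-5; 2, 1, 2]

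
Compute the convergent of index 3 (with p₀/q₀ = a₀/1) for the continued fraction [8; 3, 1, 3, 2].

Using pₖ = aₖpₖ₋₁ + pₖ₋₂, qₖ = aₖqₖ₋₁ + qₖ₋₂ (with p₋₁=1, p₋₂=0, q₋₁=0, q₋₂=1):
  k=0: a=8, p=8, q=1
  k=1: a=3, p=25, q=3
  k=2: a=1, p=33, q=4
  k=3: a=3, p=124, q=15

124/15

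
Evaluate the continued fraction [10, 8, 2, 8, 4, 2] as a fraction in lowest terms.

Using pₖ = aₖpₖ₋₁ + pₖ₋₂ and qₖ = aₖqₖ₋₁ + qₖ₋₂:
  k=0: a=10, p=10, q=1
  k=1: a=8, p=81, q=8
  k=2: a=2, p=172, q=17
  k=3: a=8, p=1457, q=144
  k=4: a=4, p=6000, q=593
  k=5: a=2, p=13457, q=1330

13457/1330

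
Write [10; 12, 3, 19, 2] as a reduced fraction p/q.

Using pₖ = aₖpₖ₋₁ + pₖ₋₂ and qₖ = aₖqₖ₋₁ + qₖ₋₂:
  k=0: a=10, p=10, q=1
  k=1: a=12, p=121, q=12
  k=2: a=3, p=373, q=37
  k=3: a=19, p=7208, q=715
  k=4: a=2, p=14789, q=1467

14789/1467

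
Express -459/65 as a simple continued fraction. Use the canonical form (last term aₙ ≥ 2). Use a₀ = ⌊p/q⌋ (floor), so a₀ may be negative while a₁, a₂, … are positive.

[-8; 1, 15, 4]

-459 = -8*65 + 61
65 = 1*61 + 4
61 = 15*4 + 1
4 = 4*1 + 0  (stop)
So -459/65 = [-8; 1, 15, 4].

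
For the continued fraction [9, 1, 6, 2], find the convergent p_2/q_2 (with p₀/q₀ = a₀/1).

69/7

Using pₖ = aₖpₖ₋₁ + pₖ₋₂, qₖ = aₖqₖ₋₁ + qₖ₋₂ (with p₋₁=1, p₋₂=0, q₋₁=0, q₋₂=1):
  k=0: a=9, p=9, q=1
  k=1: a=1, p=10, q=1
  k=2: a=6, p=69, q=7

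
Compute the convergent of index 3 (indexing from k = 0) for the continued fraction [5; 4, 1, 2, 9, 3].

73/14

Using pₖ = aₖpₖ₋₁ + pₖ₋₂, qₖ = aₖqₖ₋₁ + qₖ₋₂ (with p₋₁=1, p₋₂=0, q₋₁=0, q₋₂=1):
  k=0: a=5, p=5, q=1
  k=1: a=4, p=21, q=4
  k=2: a=1, p=26, q=5
  k=3: a=2, p=73, q=14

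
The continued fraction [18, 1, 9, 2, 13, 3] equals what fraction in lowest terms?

16447/870

Fold from the inside: start with 3/1.
  13 + 1/3 = 40/3
  2 + 3/40 = 83/40
  9 + 40/83 = 787/83
  1 + 83/787 = 870/787
  18 + 787/870 = 16447/870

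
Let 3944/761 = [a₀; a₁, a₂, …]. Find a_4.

3944 = 5·761 + 139   →  a_0 = 5
761 = 5·139 + 66   →  a_1 = 5
139 = 2·66 + 7   →  a_2 = 2
66 = 9·7 + 3   →  a_3 = 9
7 = 2·3 + 1   →  a_4 = 2

2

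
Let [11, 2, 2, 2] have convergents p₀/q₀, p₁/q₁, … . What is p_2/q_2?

Using pₖ = aₖpₖ₋₁ + pₖ₋₂, qₖ = aₖqₖ₋₁ + qₖ₋₂ (with p₋₁=1, p₋₂=0, q₋₁=0, q₋₂=1):
  k=0: a=11, p=11, q=1
  k=1: a=2, p=23, q=2
  k=2: a=2, p=57, q=5

57/5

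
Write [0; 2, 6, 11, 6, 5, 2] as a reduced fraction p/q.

4622/10003

Fold from the inside: start with 2/1.
  5 + 1/2 = 11/2
  6 + 2/11 = 68/11
  11 + 11/68 = 759/68
  6 + 68/759 = 4622/759
  2 + 759/4622 = 10003/4622
  0 + 4622/10003 = 4622/10003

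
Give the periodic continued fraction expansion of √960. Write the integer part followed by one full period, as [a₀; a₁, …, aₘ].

[30; 1, 60]

a₀ = ⌊√960⌋ = 30.
With m₀=0, d₀=1 and mₖ₊₁ = dₖaₖ − mₖ, dₖ₊₁ = (n − mₖ₊₁²)/dₖ, aₖ₊₁ = ⌊(a₀+mₖ₊₁)/dₖ₊₁⌋:
  k=1: m=30, d=60, a=1
  k=2: m=30, d=1, a=60
d=1 and a=2a₀=60 at k=2, so the next step gives (m, d) = (30, 60) again — its k=1 value — and the period has length 2.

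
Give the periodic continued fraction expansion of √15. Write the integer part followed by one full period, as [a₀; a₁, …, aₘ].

a₀ = ⌊√15⌋ = 3.
With m₀=0, d₀=1 and mₖ₊₁ = dₖaₖ − mₖ, dₖ₊₁ = (n − mₖ₊₁²)/dₖ, aₖ₊₁ = ⌊(a₀+mₖ₊₁)/dₖ₊₁⌋:
  k=1: m=3, d=6, a=1
  k=2: m=3, d=1, a=6
d=1 and a=2a₀=6 at k=2, so the next step gives (m, d) = (3, 6) again — its k=1 value — and the period has length 2.

[3; 1, 6]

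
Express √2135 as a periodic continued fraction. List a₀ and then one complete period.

a₀ = ⌊√2135⌋ = 46.
With m₀=0, d₀=1 and mₖ₊₁ = dₖaₖ − mₖ, dₖ₊₁ = (n − mₖ₊₁²)/dₖ, aₖ₊₁ = ⌊(a₀+mₖ₊₁)/dₖ₊₁⌋:
  k=1: m=46, d=19, a=4
  k=2: m=30, d=65, a=1
  k=3: m=35, d=14, a=5
  k=4: m=35, d=65, a=1
  k=5: m=30, d=19, a=4
  k=6: m=46, d=1, a=92
d=1 and a=2a₀=92 at k=6, so the next step gives (m, d) = (46, 19) again — its k=1 value — and the period has length 6.

[46; 4, 1, 5, 1, 4, 92]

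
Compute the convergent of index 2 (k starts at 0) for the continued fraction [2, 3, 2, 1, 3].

Using pₖ = aₖpₖ₋₁ + pₖ₋₂, qₖ = aₖqₖ₋₁ + qₖ₋₂ (with p₋₁=1, p₋₂=0, q₋₁=0, q₋₂=1):
  k=0: a=2, p=2, q=1
  k=1: a=3, p=7, q=3
  k=2: a=2, p=16, q=7

16/7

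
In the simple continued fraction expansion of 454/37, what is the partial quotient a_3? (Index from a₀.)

454 = 12·37 + 10   →  a_0 = 12
37 = 3·10 + 7   →  a_1 = 3
10 = 1·7 + 3   →  a_2 = 1
7 = 2·3 + 1   →  a_3 = 2

2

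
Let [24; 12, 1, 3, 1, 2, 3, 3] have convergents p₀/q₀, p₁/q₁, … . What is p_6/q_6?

Using pₖ = aₖpₖ₋₁ + pₖ₋₂, qₖ = aₖqₖ₋₁ + qₖ₋₂ (with p₋₁=1, p₋₂=0, q₋₁=0, q₋₂=1):
  k=0: a=24, p=24, q=1
  k=1: a=12, p=289, q=12
  k=2: a=1, p=313, q=13
  k=3: a=3, p=1228, q=51
  k=4: a=1, p=1541, q=64
  k=5: a=2, p=4310, q=179
  k=6: a=3, p=14471, q=601

14471/601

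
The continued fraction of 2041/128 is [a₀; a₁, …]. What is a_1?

1

2041 = 15·128 + 121   →  a_0 = 15
128 = 1·121 + 7   →  a_1 = 1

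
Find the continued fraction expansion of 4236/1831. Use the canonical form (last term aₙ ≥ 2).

4236 = 2·1831 + 574
1831 = 3·574 + 109
574 = 5·109 + 29
109 = 3·29 + 22
29 = 1·22 + 7
22 = 3·7 + 1
7 = 7·1 + 0  (stop)
So 4236/1831 = [2; 3, 5, 3, 1, 3, 7].

[2; 3, 5, 3, 1, 3, 7]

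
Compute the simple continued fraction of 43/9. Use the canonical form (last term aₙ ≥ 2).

[4; 1, 3, 2]

43 = 4·9 + 7
9 = 1·7 + 2
7 = 3·2 + 1
2 = 2·1 + 0  (stop)
So 43/9 = [4; 1, 3, 2].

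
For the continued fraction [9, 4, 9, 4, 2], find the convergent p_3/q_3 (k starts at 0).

1405/152

Using pₖ = aₖpₖ₋₁ + pₖ₋₂, qₖ = aₖqₖ₋₁ + qₖ₋₂ (with p₋₁=1, p₋₂=0, q₋₁=0, q₋₂=1):
  k=0: a=9, p=9, q=1
  k=1: a=4, p=37, q=4
  k=2: a=9, p=342, q=37
  k=3: a=4, p=1405, q=152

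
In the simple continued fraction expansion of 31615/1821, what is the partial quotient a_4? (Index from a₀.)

3

31615 = 17·1821 + 658   →  a_0 = 17
1821 = 2·658 + 505   →  a_1 = 2
658 = 1·505 + 153   →  a_2 = 1
505 = 3·153 + 46   →  a_3 = 3
153 = 3·46 + 15   →  a_4 = 3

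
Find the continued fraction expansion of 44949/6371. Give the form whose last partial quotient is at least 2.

[7; 18, 10, 17, 2]

44949 = 7*6371 + 352
6371 = 18*352 + 35
352 = 10*35 + 2
35 = 17*2 + 1
2 = 2*1 + 0  (stop)
So 44949/6371 = [7; 18, 10, 17, 2].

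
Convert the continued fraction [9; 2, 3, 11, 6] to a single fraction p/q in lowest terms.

Fold from the inside: start with 6/1.
  11 + 1/6 = 67/6
  3 + 6/67 = 207/67
  2 + 67/207 = 481/207
  9 + 207/481 = 4536/481

4536/481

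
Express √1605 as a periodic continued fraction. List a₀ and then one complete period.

[40; 16, 80]

a₀ = ⌊√1605⌋ = 40.
With m₀=0, d₀=1 and mₖ₊₁ = dₖaₖ − mₖ, dₖ₊₁ = (n − mₖ₊₁²)/dₖ, aₖ₊₁ = ⌊(a₀+mₖ₊₁)/dₖ₊₁⌋:
  k=1: m=40, d=5, a=16
  k=2: m=40, d=1, a=80
d=1 and a=2a₀=80 at k=2, so the next step gives (m, d) = (40, 5) again — its k=1 value — and the period has length 2.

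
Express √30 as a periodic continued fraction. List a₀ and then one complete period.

[5; 2, 10]

a₀ = ⌊√30⌋ = 5.
With m₀=0, d₀=1 and mₖ₊₁ = dₖaₖ − mₖ, dₖ₊₁ = (n − mₖ₊₁²)/dₖ, aₖ₊₁ = ⌊(a₀+mₖ₊₁)/dₖ₊₁⌋:
  k=1: m=5, d=5, a=2
  k=2: m=5, d=1, a=10
d=1 and a=2a₀=10 at k=2, so the next step gives (m, d) = (5, 5) again — its k=1 value — and the period has length 2.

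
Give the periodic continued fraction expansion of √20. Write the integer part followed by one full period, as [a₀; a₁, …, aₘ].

a₀ = ⌊√20⌋ = 4.
With m₀=0, d₀=1 and mₖ₊₁ = dₖaₖ − mₖ, dₖ₊₁ = (n − mₖ₊₁²)/dₖ, aₖ₊₁ = ⌊(a₀+mₖ₊₁)/dₖ₊₁⌋:
  k=1: m=4, d=4, a=2
  k=2: m=4, d=1, a=8
d=1 and a=2a₀=8 at k=2, so the next step gives (m, d) = (4, 4) again — its k=1 value — and the period has length 2.

[4; 2, 8]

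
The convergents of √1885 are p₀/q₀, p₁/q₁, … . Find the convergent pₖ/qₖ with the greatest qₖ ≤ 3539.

90567/2086

√1885 = [43; 2, 2, 2, 86, …] (period length 4).
Convergents:
  p_0/q_0 = 43/1
  p_1/q_1 = 87/2
  p_2/q_2 = 217/5
  p_3/q_3 = 521/12
  p_4/q_4 = 45023/1037
  p_5/q_5 = 90567/2086
  p_6/q_6 = 226157/5209
q_5 = 2086 ≤ 3539 < 5209 = q_6, so the answer is 90567/2086.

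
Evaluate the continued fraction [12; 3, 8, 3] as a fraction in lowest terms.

961/78

Using pₖ = aₖpₖ₋₁ + pₖ₋₂ and qₖ = aₖqₖ₋₁ + qₖ₋₂:
  k=0: a=12, p=12, q=1
  k=1: a=3, p=37, q=3
  k=2: a=8, p=308, q=25
  k=3: a=3, p=961, q=78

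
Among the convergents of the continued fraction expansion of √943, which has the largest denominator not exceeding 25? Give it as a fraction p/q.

√943 = [30; 1, 2, 2, 2, 1, 60, …] (period length 6).
Convergents:
  p_0/q_0 = 30/1
  p_1/q_1 = 31/1
  p_2/q_2 = 92/3
  p_3/q_3 = 215/7
  p_4/q_4 = 522/17
  p_5/q_5 = 737/24
  p_6/q_6 = 44742/1457
q_5 = 24 ≤ 25 < 1457 = q_6, so the answer is 737/24.

737/24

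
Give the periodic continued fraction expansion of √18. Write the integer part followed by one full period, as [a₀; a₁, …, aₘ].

[4; 4, 8]

a₀ = ⌊√18⌋ = 4.
With m₀=0, d₀=1 and mₖ₊₁ = dₖaₖ − mₖ, dₖ₊₁ = (n − mₖ₊₁²)/dₖ, aₖ₊₁ = ⌊(a₀+mₖ₊₁)/dₖ₊₁⌋:
  k=1: m=4, d=2, a=4
  k=2: m=4, d=1, a=8
d=1 and a=2a₀=8 at k=2, so the next step gives (m, d) = (4, 2) again — its k=1 value — and the period has length 2.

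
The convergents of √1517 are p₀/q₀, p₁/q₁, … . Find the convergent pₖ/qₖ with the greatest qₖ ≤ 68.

√1517 = [38; 1, 18, 2, 18, 1, 76, …] (period length 6).
Convergents:
  p_0/q_0 = 38/1
  p_1/q_1 = 39/1
  p_2/q_2 = 740/19
  p_3/q_3 = 1519/39
  p_4/q_4 = 28082/721
q_3 = 39 ≤ 68 < 721 = q_4, so the answer is 1519/39.

1519/39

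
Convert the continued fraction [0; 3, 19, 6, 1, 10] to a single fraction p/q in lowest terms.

Fold from the inside: start with 10/1.
  1 + 1/10 = 11/10
  6 + 10/11 = 76/11
  19 + 11/76 = 1455/76
  3 + 76/1455 = 4441/1455
  0 + 1455/4441 = 1455/4441

1455/4441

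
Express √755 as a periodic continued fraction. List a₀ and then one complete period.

a₀ = ⌊√755⌋ = 27.
With m₀=0, d₀=1 and mₖ₊₁ = dₖaₖ − mₖ, dₖ₊₁ = (n − mₖ₊₁²)/dₖ, aₖ₊₁ = ⌊(a₀+mₖ₊₁)/dₖ₊₁⌋:
  k=1: m=27, d=26, a=2
  k=2: m=25, d=5, a=10
  k=3: m=25, d=26, a=2
  k=4: m=27, d=1, a=54
d=1 and a=2a₀=54 at k=4, so the next step gives (m, d) = (27, 26) again — its k=1 value — and the period has length 4.

[27; 2, 10, 2, 54]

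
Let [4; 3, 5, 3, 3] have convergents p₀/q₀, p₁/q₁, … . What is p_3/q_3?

220/51

Using pₖ = aₖpₖ₋₁ + pₖ₋₂, qₖ = aₖqₖ₋₁ + qₖ₋₂ (with p₋₁=1, p₋₂=0, q₋₁=0, q₋₂=1):
  k=0: a=4, p=4, q=1
  k=1: a=3, p=13, q=3
  k=2: a=5, p=69, q=16
  k=3: a=3, p=220, q=51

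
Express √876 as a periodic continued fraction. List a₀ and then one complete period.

[29; 1, 1, 2, 14, 2, 1, 1, 58]

a₀ = ⌊√876⌋ = 29.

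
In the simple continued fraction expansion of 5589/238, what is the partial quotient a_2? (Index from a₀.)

5589 = 23·238 + 115   →  a_0 = 23
238 = 2·115 + 8   →  a_1 = 2
115 = 14·8 + 3   →  a_2 = 14

14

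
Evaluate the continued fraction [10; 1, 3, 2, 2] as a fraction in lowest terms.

Fold from the inside: start with 2/1.
  2 + 1/2 = 5/2
  3 + 2/5 = 17/5
  1 + 5/17 = 22/17
  10 + 17/22 = 237/22

237/22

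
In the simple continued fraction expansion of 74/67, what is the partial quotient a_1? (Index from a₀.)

9

74 = 1·67 + 7   →  a_0 = 1
67 = 9·7 + 4   →  a_1 = 9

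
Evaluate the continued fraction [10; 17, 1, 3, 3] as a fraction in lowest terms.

2323/231

Fold from the inside: start with 3/1.
  3 + 1/3 = 10/3
  1 + 3/10 = 13/10
  17 + 10/13 = 231/13
  10 + 13/231 = 2323/231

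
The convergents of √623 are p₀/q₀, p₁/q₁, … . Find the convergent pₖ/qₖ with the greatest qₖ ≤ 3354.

31175/1249

√623 = [24; 1, 23, 1, 48, …] (period length 4).
Convergents:
  p_0/q_0 = 24/1
  p_1/q_1 = 25/1
  p_2/q_2 = 599/24
  p_3/q_3 = 624/25
  p_4/q_4 = 30551/1224
  p_5/q_5 = 31175/1249
  p_6/q_6 = 747576/29951
q_5 = 1249 ≤ 3354 < 29951 = q_6, so the answer is 31175/1249.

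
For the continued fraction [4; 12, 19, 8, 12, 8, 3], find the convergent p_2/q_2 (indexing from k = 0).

935/229

Using pₖ = aₖpₖ₋₁ + pₖ₋₂, qₖ = aₖqₖ₋₁ + qₖ₋₂ (with p₋₁=1, p₋₂=0, q₋₁=0, q₋₂=1):
  k=0: a=4, p=4, q=1
  k=1: a=12, p=49, q=12
  k=2: a=19, p=935, q=229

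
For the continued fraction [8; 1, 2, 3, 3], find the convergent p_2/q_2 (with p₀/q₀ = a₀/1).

26/3

Using pₖ = aₖpₖ₋₁ + pₖ₋₂, qₖ = aₖqₖ₋₁ + qₖ₋₂ (with p₋₁=1, p₋₂=0, q₋₁=0, q₋₂=1):
  k=0: a=8, p=8, q=1
  k=1: a=1, p=9, q=1
  k=2: a=2, p=26, q=3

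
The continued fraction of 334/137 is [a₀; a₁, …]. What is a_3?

1

334 = 2·137 + 60   →  a_0 = 2
137 = 2·60 + 17   →  a_1 = 2
60 = 3·17 + 9   →  a_2 = 3
17 = 1·9 + 8   →  a_3 = 1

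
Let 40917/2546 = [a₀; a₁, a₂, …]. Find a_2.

15

40917 = 16·2546 + 181   →  a_0 = 16
2546 = 14·181 + 12   →  a_1 = 14
181 = 15·12 + 1   →  a_2 = 15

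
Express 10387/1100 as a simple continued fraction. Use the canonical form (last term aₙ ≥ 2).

[9; 2, 3, 1, 6, 2, 2, 3]

10387 = 9·1100 + 487
1100 = 2·487 + 126
487 = 3·126 + 109
126 = 1·109 + 17
109 = 6·17 + 7
17 = 2·7 + 3
7 = 2·3 + 1
3 = 3·1 + 0  (stop)
So 10387/1100 = [9; 2, 3, 1, 6, 2, 2, 3].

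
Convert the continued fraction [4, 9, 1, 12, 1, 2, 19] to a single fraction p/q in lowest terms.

Using pₖ = aₖpₖ₋₁ + pₖ₋₂ and qₖ = aₖqₖ₋₁ + qₖ₋₂:
  k=0: a=4, p=4, q=1
  k=1: a=9, p=37, q=9
  k=2: a=1, p=41, q=10
  k=3: a=12, p=529, q=129
  k=4: a=1, p=570, q=139
  k=5: a=2, p=1669, q=407
  k=6: a=19, p=32281, q=7872

32281/7872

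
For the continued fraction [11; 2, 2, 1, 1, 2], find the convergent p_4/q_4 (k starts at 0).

Using pₖ = aₖpₖ₋₁ + pₖ₋₂, qₖ = aₖqₖ₋₁ + qₖ₋₂ (with p₋₁=1, p₋₂=0, q₋₁=0, q₋₂=1):
  k=0: a=11, p=11, q=1
  k=1: a=2, p=23, q=2
  k=2: a=2, p=57, q=5
  k=3: a=1, p=80, q=7
  k=4: a=1, p=137, q=12

137/12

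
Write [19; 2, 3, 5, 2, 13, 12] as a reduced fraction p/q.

255746/13161

Fold from the inside: start with 12/1.
  13 + 1/12 = 157/12
  2 + 12/157 = 326/157
  5 + 157/326 = 1787/326
  3 + 326/1787 = 5687/1787
  2 + 1787/5687 = 13161/5687
  19 + 5687/13161 = 255746/13161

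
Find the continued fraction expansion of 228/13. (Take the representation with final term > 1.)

[17; 1, 1, 6]

228 = 17·13 + 7
13 = 1·7 + 6
7 = 1·6 + 1
6 = 6·1 + 0  (stop)
So 228/13 = [17; 1, 1, 6].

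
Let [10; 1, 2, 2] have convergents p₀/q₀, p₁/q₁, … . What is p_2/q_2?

Using pₖ = aₖpₖ₋₁ + pₖ₋₂, qₖ = aₖqₖ₋₁ + qₖ₋₂ (with p₋₁=1, p₋₂=0, q₋₁=0, q₋₂=1):
  k=0: a=10, p=10, q=1
  k=1: a=1, p=11, q=1
  k=2: a=2, p=32, q=3

32/3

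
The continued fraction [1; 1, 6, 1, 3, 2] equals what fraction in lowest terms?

Fold from the inside: start with 2/1.
  3 + 1/2 = 7/2
  1 + 2/7 = 9/7
  6 + 7/9 = 61/9
  1 + 9/61 = 70/61
  1 + 61/70 = 131/70

131/70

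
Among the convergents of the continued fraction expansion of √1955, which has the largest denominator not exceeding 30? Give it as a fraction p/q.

619/14

√1955 = [44; 4, 1, 1, 1, 4, 88, …] (period length 6).
Convergents:
  p_0/q_0 = 44/1
  p_1/q_1 = 177/4
  p_2/q_2 = 221/5
  p_3/q_3 = 398/9
  p_4/q_4 = 619/14
  p_5/q_5 = 2874/65
q_4 = 14 ≤ 30 < 65 = q_5, so the answer is 619/14.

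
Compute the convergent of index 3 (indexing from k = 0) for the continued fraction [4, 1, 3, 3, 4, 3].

Using pₖ = aₖpₖ₋₁ + pₖ₋₂, qₖ = aₖqₖ₋₁ + qₖ₋₂ (with p₋₁=1, p₋₂=0, q₋₁=0, q₋₂=1):
  k=0: a=4, p=4, q=1
  k=1: a=1, p=5, q=1
  k=2: a=3, p=19, q=4
  k=3: a=3, p=62, q=13

62/13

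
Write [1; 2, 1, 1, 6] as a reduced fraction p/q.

46/33

Fold from the inside: start with 6/1.
  1 + 1/6 = 7/6
  1 + 6/7 = 13/7
  2 + 7/13 = 33/13
  1 + 13/33 = 46/33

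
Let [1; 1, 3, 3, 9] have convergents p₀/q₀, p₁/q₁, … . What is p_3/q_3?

23/13

Using pₖ = aₖpₖ₋₁ + pₖ₋₂, qₖ = aₖqₖ₋₁ + qₖ₋₂ (with p₋₁=1, p₋₂=0, q₋₁=0, q₋₂=1):
  k=0: a=1, p=1, q=1
  k=1: a=1, p=2, q=1
  k=2: a=3, p=7, q=4
  k=3: a=3, p=23, q=13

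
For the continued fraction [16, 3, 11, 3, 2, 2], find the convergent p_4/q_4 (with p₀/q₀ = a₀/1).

3983/244

Using pₖ = aₖpₖ₋₁ + pₖ₋₂, qₖ = aₖqₖ₋₁ + qₖ₋₂ (with p₋₁=1, p₋₂=0, q₋₁=0, q₋₂=1):
  k=0: a=16, p=16, q=1
  k=1: a=3, p=49, q=3
  k=2: a=11, p=555, q=34
  k=3: a=3, p=1714, q=105
  k=4: a=2, p=3983, q=244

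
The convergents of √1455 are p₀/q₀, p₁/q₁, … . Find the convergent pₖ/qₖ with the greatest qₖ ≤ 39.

√1455 = [38; 6, 1, 11, 1, 6, 76, …] (period length 6).
Convergents:
  p_0/q_0 = 38/1
  p_1/q_1 = 229/6
  p_2/q_2 = 267/7
  p_3/q_3 = 3166/83
q_2 = 7 ≤ 39 < 83 = q_3, so the answer is 267/7.

267/7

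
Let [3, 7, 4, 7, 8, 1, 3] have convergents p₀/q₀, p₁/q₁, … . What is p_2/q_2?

Using pₖ = aₖpₖ₋₁ + pₖ₋₂, qₖ = aₖqₖ₋₁ + qₖ₋₂ (with p₋₁=1, p₋₂=0, q₋₁=0, q₋₂=1):
  k=0: a=3, p=3, q=1
  k=1: a=7, p=22, q=7
  k=2: a=4, p=91, q=29

91/29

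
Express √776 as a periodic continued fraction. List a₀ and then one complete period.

a₀ = ⌊√776⌋ = 27.
With m₀=0, d₀=1 and mₖ₊₁ = dₖaₖ − mₖ, dₖ₊₁ = (n − mₖ₊₁²)/dₖ, aₖ₊₁ = ⌊(a₀+mₖ₊₁)/dₖ₊₁⌋:
  k=1: m=27, d=47, a=1
  k=2: m=20, d=8, a=5
  k=3: m=20, d=47, a=1
  k=4: m=27, d=1, a=54
d=1 and a=2a₀=54 at k=4, so the next step gives (m, d) = (27, 47) again — its k=1 value — and the period has length 4.

[27; 1, 5, 1, 54]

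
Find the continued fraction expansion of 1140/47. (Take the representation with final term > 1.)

1140 = 24×47 + 12
47 = 3×12 + 11
12 = 1×11 + 1
11 = 11×1 + 0  (stop)
So 1140/47 = [24; 3, 1, 11].

[24; 3, 1, 11]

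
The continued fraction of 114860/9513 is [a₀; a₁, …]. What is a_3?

1

114860 = 12·9513 + 704   →  a_0 = 12
9513 = 13·704 + 361   →  a_1 = 13
704 = 1·361 + 343   →  a_2 = 1
361 = 1·343 + 18   →  a_3 = 1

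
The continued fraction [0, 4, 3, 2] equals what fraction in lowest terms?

7/30

Fold from the inside: start with 2/1.
  3 + 1/2 = 7/2
  4 + 2/7 = 30/7
  0 + 7/30 = 7/30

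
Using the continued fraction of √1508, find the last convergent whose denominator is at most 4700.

√1508 = [38; 1, 4, 1, 76, …] (period length 4).
Convergents:
  p_0/q_0 = 38/1
  p_1/q_1 = 39/1
  p_2/q_2 = 194/5
  p_3/q_3 = 233/6
  p_4/q_4 = 17902/461
  p_5/q_5 = 18135/467
  p_6/q_6 = 90442/2329
  p_7/q_7 = 108577/2796
  p_8/q_8 = 8342294/214825
q_7 = 2796 ≤ 4700 < 214825 = q_8, so the answer is 108577/2796.

108577/2796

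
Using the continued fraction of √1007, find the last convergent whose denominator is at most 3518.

√1007 = [31; 1, 2, 1, 2, 1, 62, …] (period length 6).
Convergents:
  p_0/q_0 = 31/1
  p_1/q_1 = 32/1
  p_2/q_2 = 95/3
  p_3/q_3 = 127/4
  p_4/q_4 = 349/11
  p_5/q_5 = 476/15
  p_6/q_6 = 29861/941
  p_7/q_7 = 30337/956
  p_8/q_8 = 90535/2853
  p_9/q_9 = 120872/3809
q_8 = 2853 ≤ 3518 < 3809 = q_9, so the answer is 90535/2853.

90535/2853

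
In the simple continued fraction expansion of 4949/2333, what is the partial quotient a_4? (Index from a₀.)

4949 = 2·2333 + 283   →  a_0 = 2
2333 = 8·283 + 69   →  a_1 = 8
283 = 4·69 + 7   →  a_2 = 4
69 = 9·7 + 6   →  a_3 = 9
7 = 1·6 + 1   →  a_4 = 1

1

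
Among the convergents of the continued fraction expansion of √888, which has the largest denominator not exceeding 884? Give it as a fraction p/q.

√888 = [29; 1, 3, 1, 58, …] (period length 4).
Convergents:
  p_0/q_0 = 29/1
  p_1/q_1 = 30/1
  p_2/q_2 = 119/4
  p_3/q_3 = 149/5
  p_4/q_4 = 8761/294
  p_5/q_5 = 8910/299
  p_6/q_6 = 35491/1191
q_5 = 299 ≤ 884 < 1191 = q_6, so the answer is 8910/299.

8910/299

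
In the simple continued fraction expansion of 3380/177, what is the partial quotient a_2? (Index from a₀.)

2

3380 = 19·177 + 17   →  a_0 = 19
177 = 10·17 + 7   →  a_1 = 10
17 = 2·7 + 3   →  a_2 = 2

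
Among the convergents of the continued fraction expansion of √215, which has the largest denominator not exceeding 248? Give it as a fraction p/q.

√215 = [14; 1, 1, 1, 28, …] (period length 4).
Convergents:
  p_0/q_0 = 14/1
  p_1/q_1 = 15/1
  p_2/q_2 = 29/2
  p_3/q_3 = 44/3
  p_4/q_4 = 1261/86
  p_5/q_5 = 1305/89
  p_6/q_6 = 2566/175
  p_7/q_7 = 3871/264
q_6 = 175 ≤ 248 < 264 = q_7, so the answer is 2566/175.

2566/175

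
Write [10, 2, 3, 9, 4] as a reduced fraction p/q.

Fold from the inside: start with 4/1.
  9 + 1/4 = 37/4
  3 + 4/37 = 115/37
  2 + 37/115 = 267/115
  10 + 115/267 = 2785/267

2785/267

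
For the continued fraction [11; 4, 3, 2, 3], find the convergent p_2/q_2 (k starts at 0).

Using pₖ = aₖpₖ₋₁ + pₖ₋₂, qₖ = aₖqₖ₋₁ + qₖ₋₂ (with p₋₁=1, p₋₂=0, q₋₁=0, q₋₂=1):
  k=0: a=11, p=11, q=1
  k=1: a=4, p=45, q=4
  k=2: a=3, p=146, q=13

146/13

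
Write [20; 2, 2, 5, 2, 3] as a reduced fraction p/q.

4163/204

Fold from the inside: start with 3/1.
  2 + 1/3 = 7/3
  5 + 3/7 = 38/7
  2 + 7/38 = 83/38
  2 + 38/83 = 204/83
  20 + 83/204 = 4163/204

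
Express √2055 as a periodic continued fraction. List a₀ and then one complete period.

[45; 3, 90]

a₀ = ⌊√2055⌋ = 45.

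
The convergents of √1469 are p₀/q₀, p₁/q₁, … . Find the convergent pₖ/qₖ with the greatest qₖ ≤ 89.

2223/58

√1469 = [38; 3, 18, 1, 4, 1, 18, 3, 76, …] (period length 8).
Convergents:
  p_0/q_0 = 38/1
  p_1/q_1 = 115/3
  p_2/q_2 = 2108/55
  p_3/q_3 = 2223/58
  p_4/q_4 = 11000/287
q_3 = 58 ≤ 89 < 287 = q_4, so the answer is 2223/58.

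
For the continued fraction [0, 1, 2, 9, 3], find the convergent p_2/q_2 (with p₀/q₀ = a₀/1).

Using pₖ = aₖpₖ₋₁ + pₖ₋₂, qₖ = aₖqₖ₋₁ + qₖ₋₂ (with p₋₁=1, p₋₂=0, q₋₁=0, q₋₂=1):
  k=0: a=0, p=0, q=1
  k=1: a=1, p=1, q=1
  k=2: a=2, p=2, q=3

2/3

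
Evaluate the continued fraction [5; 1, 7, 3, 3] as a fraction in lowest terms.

Using pₖ = aₖpₖ₋₁ + pₖ₋₂ and qₖ = aₖqₖ₋₁ + qₖ₋₂:
  k=0: a=5, p=5, q=1
  k=1: a=1, p=6, q=1
  k=2: a=7, p=47, q=8
  k=3: a=3, p=147, q=25
  k=4: a=3, p=488, q=83

488/83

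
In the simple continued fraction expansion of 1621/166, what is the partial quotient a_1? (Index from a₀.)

1621 = 9·166 + 127   →  a_0 = 9
166 = 1·127 + 39   →  a_1 = 1

1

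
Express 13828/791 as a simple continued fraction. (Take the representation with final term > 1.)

13828 = 17*791 + 381
791 = 2*381 + 29
381 = 13*29 + 4
29 = 7*4 + 1
4 = 4*1 + 0  (stop)
So 13828/791 = [17; 2, 13, 7, 4].

[17; 2, 13, 7, 4]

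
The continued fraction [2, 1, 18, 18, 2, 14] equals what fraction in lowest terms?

30103/10213

Fold from the inside: start with 14/1.
  2 + 1/14 = 29/14
  18 + 14/29 = 536/29
  18 + 29/536 = 9677/536
  1 + 536/9677 = 10213/9677
  2 + 9677/10213 = 30103/10213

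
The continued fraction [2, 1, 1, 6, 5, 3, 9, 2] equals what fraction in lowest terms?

Using pₖ = aₖpₖ₋₁ + pₖ₋₂ and qₖ = aₖqₖ₋₁ + qₖ₋₂:
  k=0: a=2, p=2, q=1
  k=1: a=1, p=3, q=1
  k=2: a=1, p=5, q=2
  k=3: a=6, p=33, q=13
  k=4: a=5, p=170, q=67
  k=5: a=3, p=543, q=214
  k=6: a=9, p=5057, q=1993
  k=7: a=2, p=10657, q=4200

10657/4200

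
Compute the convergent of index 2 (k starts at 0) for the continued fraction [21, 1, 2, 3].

65/3

Using pₖ = aₖpₖ₋₁ + pₖ₋₂, qₖ = aₖqₖ₋₁ + qₖ₋₂ (with p₋₁=1, p₋₂=0, q₋₁=0, q₋₂=1):
  k=0: a=21, p=21, q=1
  k=1: a=1, p=22, q=1
  k=2: a=2, p=65, q=3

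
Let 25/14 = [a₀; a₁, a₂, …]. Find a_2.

25 = 1·14 + 11   →  a_0 = 1
14 = 1·11 + 3   →  a_1 = 1
11 = 3·3 + 2   →  a_2 = 3

3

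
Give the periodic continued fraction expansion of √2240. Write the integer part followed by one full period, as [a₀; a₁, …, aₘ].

[47; 3, 23, 3, 94]

a₀ = ⌊√2240⌋ = 47.
With m₀=0, d₀=1 and mₖ₊₁ = dₖaₖ − mₖ, dₖ₊₁ = (n − mₖ₊₁²)/dₖ, aₖ₊₁ = ⌊(a₀+mₖ₊₁)/dₖ₊₁⌋:
  k=1: m=47, d=31, a=3
  k=2: m=46, d=4, a=23
  k=3: m=46, d=31, a=3
  k=4: m=47, d=1, a=94
d=1 and a=2a₀=94 at k=4, so the next step gives (m, d) = (47, 31) again — its k=1 value — and the period has length 4.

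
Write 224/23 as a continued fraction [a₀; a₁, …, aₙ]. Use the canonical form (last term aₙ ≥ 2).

[9; 1, 2, 1, 5]

224 = 9·23 + 17
23 = 1·17 + 6
17 = 2·6 + 5
6 = 1·5 + 1
5 = 5·1 + 0  (stop)
So 224/23 = [9; 1, 2, 1, 5].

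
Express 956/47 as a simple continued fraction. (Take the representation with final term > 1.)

[20; 2, 1, 15]

956 = 20×47 + 16
47 = 2×16 + 15
16 = 1×15 + 1
15 = 15×1 + 0  (stop)
So 956/47 = [20; 2, 1, 15].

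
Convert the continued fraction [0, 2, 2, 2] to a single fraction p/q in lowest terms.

Fold from the inside: start with 2/1.
  2 + 1/2 = 5/2
  2 + 2/5 = 12/5
  0 + 5/12 = 5/12

5/12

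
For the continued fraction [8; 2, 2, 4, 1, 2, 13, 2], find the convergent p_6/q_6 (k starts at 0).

Using pₖ = aₖpₖ₋₁ + pₖ₋₂, qₖ = aₖqₖ₋₁ + qₖ₋₂ (with p₋₁=1, p₋₂=0, q₋₁=0, q₋₂=1):
  k=0: a=8, p=8, q=1
  k=1: a=2, p=17, q=2
  k=2: a=2, p=42, q=5
  k=3: a=4, p=185, q=22
  k=4: a=1, p=227, q=27
  k=5: a=2, p=639, q=76
  k=6: a=13, p=8534, q=1015

8534/1015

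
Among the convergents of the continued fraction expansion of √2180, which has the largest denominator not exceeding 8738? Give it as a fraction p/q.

√2180 = [46; 1, 2, 4, 2, 1, 92, …] (period length 6).
Convergents:
  p_0/q_0 = 46/1
  p_1/q_1 = 47/1
  p_2/q_2 = 140/3
  p_3/q_3 = 607/13
  p_4/q_4 = 1354/29
  p_5/q_5 = 1961/42
  p_6/q_6 = 181766/3893
  p_7/q_7 = 183727/3935
  p_8/q_8 = 549220/11763
q_7 = 3935 ≤ 8738 < 11763 = q_8, so the answer is 183727/3935.

183727/3935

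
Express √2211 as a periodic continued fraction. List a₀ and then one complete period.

a₀ = ⌊√2211⌋ = 47.
With m₀=0, d₀=1 and mₖ₊₁ = dₖaₖ − mₖ, dₖ₊₁ = (n − mₖ₊₁²)/dₖ, aₖ₊₁ = ⌊(a₀+mₖ₊₁)/dₖ₊₁⌋:
  k=1: m=47, d=2, a=47
  k=2: m=47, d=1, a=94
d=1 and a=2a₀=94 at k=2, so the next step gives (m, d) = (47, 2) again — its k=1 value — and the period has length 2.

[47; 47, 94]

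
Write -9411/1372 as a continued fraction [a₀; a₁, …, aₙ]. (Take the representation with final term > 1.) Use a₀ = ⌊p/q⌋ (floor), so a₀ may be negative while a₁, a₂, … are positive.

-9411 = -7×1372 + 193
1372 = 7×193 + 21
193 = 9×21 + 4
21 = 5×4 + 1
4 = 4×1 + 0  (stop)
So -9411/1372 = [-7; 7, 9, 5, 4].

[-7; 7, 9, 5, 4]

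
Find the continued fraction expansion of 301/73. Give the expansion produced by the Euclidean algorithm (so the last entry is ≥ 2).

[4; 8, 9]

301 = 4×73 + 9
73 = 8×9 + 1
9 = 9×1 + 0  (stop)
So 301/73 = [4; 8, 9].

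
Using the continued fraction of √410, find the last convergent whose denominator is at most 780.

√410 = [20; 4, 40, …] (period length 2).
Convergents:
  p_0/q_0 = 20/1
  p_1/q_1 = 81/4
  p_2/q_2 = 3260/161
  p_3/q_3 = 13121/648
  p_4/q_4 = 528100/26081
q_3 = 648 ≤ 780 < 26081 = q_4, so the answer is 13121/648.

13121/648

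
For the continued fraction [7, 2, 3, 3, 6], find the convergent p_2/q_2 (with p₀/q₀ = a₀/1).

52/7

Using pₖ = aₖpₖ₋₁ + pₖ₋₂, qₖ = aₖqₖ₋₁ + qₖ₋₂ (with p₋₁=1, p₋₂=0, q₋₁=0, q₋₂=1):
  k=0: a=7, p=7, q=1
  k=1: a=2, p=15, q=2
  k=2: a=3, p=52, q=7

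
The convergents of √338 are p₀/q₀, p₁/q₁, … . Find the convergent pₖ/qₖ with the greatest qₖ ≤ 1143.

17631/959

√338 = [18; 2, 1, 1, 2, 36, …] (period length 5).
Convergents:
  p_0/q_0 = 18/1
  p_1/q_1 = 37/2
  p_2/q_2 = 55/3
  p_3/q_3 = 92/5
  p_4/q_4 = 239/13
  p_5/q_5 = 8696/473
  p_6/q_6 = 17631/959
  p_7/q_7 = 26327/1432
q_6 = 959 ≤ 1143 < 1432 = q_7, so the answer is 17631/959.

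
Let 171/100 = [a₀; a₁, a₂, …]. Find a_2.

171 = 1·100 + 71   →  a_0 = 1
100 = 1·71 + 29   →  a_1 = 1
71 = 2·29 + 13   →  a_2 = 2

2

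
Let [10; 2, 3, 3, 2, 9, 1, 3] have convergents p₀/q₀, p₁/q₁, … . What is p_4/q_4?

553/53

Using pₖ = aₖpₖ₋₁ + pₖ₋₂, qₖ = aₖqₖ₋₁ + qₖ₋₂ (with p₋₁=1, p₋₂=0, q₋₁=0, q₋₂=1):
  k=0: a=10, p=10, q=1
  k=1: a=2, p=21, q=2
  k=2: a=3, p=73, q=7
  k=3: a=3, p=240, q=23
  k=4: a=2, p=553, q=53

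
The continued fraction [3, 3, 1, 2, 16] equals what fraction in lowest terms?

Using pₖ = aₖpₖ₋₁ + pₖ₋₂ and qₖ = aₖqₖ₋₁ + qₖ₋₂:
  k=0: a=3, p=3, q=1
  k=1: a=3, p=10, q=3
  k=2: a=1, p=13, q=4
  k=3: a=2, p=36, q=11
  k=4: a=16, p=589, q=180

589/180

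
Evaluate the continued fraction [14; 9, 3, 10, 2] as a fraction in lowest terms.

8549/606

Fold from the inside: start with 2/1.
  10 + 1/2 = 21/2
  3 + 2/21 = 65/21
  9 + 21/65 = 606/65
  14 + 65/606 = 8549/606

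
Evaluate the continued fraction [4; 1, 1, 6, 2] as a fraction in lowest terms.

127/28

Fold from the inside: start with 2/1.
  6 + 1/2 = 13/2
  1 + 2/13 = 15/13
  1 + 13/15 = 28/15
  4 + 15/28 = 127/28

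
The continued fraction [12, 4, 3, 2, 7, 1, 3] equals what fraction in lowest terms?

Fold from the inside: start with 3/1.
  1 + 1/3 = 4/3
  7 + 3/4 = 31/4
  2 + 4/31 = 66/31
  3 + 31/66 = 229/66
  4 + 66/229 = 982/229
  12 + 229/982 = 12013/982

12013/982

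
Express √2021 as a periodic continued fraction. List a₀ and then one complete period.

a₀ = ⌊√2021⌋ = 44.
With m₀=0, d₀=1 and mₖ₊₁ = dₖaₖ − mₖ, dₖ₊₁ = (n − mₖ₊₁²)/dₖ, aₖ₊₁ = ⌊(a₀+mₖ₊₁)/dₖ₊₁⌋:
  k=1: m=44, d=85, a=1
  k=2: m=41, d=4, a=21
  k=3: m=43, d=43, a=2
  k=4: m=43, d=4, a=21
  k=5: m=41, d=85, a=1
  k=6: m=44, d=1, a=88
d=1 and a=2a₀=88 at k=6, so the next step gives (m, d) = (44, 85) again — its k=1 value — and the period has length 6.

[44; 1, 21, 2, 21, 1, 88]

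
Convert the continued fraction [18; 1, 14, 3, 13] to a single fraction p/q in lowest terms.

Fold from the inside: start with 13/1.
  3 + 1/13 = 40/13
  14 + 13/40 = 573/40
  1 + 40/573 = 613/573
  18 + 573/613 = 11607/613

11607/613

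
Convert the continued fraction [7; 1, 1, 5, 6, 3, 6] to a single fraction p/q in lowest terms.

Fold from the inside: start with 6/1.
  3 + 1/6 = 19/6
  6 + 6/19 = 120/19
  5 + 19/120 = 619/120
  1 + 120/619 = 739/619
  1 + 619/739 = 1358/739
  7 + 739/1358 = 10245/1358

10245/1358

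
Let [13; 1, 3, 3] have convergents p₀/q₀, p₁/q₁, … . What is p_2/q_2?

Using pₖ = aₖpₖ₋₁ + pₖ₋₂, qₖ = aₖqₖ₋₁ + qₖ₋₂ (with p₋₁=1, p₋₂=0, q₋₁=0, q₋₂=1):
  k=0: a=13, p=13, q=1
  k=1: a=1, p=14, q=1
  k=2: a=3, p=55, q=4

55/4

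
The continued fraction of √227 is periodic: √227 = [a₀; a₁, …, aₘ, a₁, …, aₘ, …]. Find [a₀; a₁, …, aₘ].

[15; 15, 30]

a₀ = ⌊√227⌋ = 15.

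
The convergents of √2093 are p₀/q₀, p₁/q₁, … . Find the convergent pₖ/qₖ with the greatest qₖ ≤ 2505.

√2093 = [45; 1, 2, 1, 90, …] (period length 4).
Convergents:
  p_0/q_0 = 45/1
  p_1/q_1 = 46/1
  p_2/q_2 = 137/3
  p_3/q_3 = 183/4
  p_4/q_4 = 16607/363
  p_5/q_5 = 16790/367
  p_6/q_6 = 50187/1097
  p_7/q_7 = 66977/1464
  p_8/q_8 = 6078117/132857
q_7 = 1464 ≤ 2505 < 132857 = q_8, so the answer is 66977/1464.

66977/1464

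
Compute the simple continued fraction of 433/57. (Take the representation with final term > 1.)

[7; 1, 1, 2, 11]

433 = 7×57 + 34
57 = 1×34 + 23
34 = 1×23 + 11
23 = 2×11 + 1
11 = 11×1 + 0  (stop)
So 433/57 = [7; 1, 1, 2, 11].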